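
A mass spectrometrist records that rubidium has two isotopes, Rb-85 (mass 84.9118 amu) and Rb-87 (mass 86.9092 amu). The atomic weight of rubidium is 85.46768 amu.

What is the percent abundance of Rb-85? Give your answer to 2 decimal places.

72.17%

Writing the weighted mean with unknown fraction x of Rb-85:
84.9118·x + 86.9092·(1 − x) = 85.46768
(84.9118 − 86.9092)·x = 85.46768 − 86.9092
x = -1.44152 / -1.9974 = 0.72170 → 72.17% Rb-85, 27.83% Rb-87.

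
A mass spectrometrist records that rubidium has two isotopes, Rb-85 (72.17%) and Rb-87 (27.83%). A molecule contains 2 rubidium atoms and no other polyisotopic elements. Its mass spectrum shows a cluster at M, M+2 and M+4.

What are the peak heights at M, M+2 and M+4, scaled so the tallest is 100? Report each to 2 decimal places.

100.00 : 77.12 : 14.87

Expanding (0.7217 + 0.2783)^2:
P(M) = 0.7217^2 = 0.520851
P(M+2) = 2 × 0.7217^1 × 0.2783^1 = 0.401698
P(M+4) = 0.2783^2 = 0.077451
The M peak is largest (0.520851); scaling to 100 gives 100.00 : 77.12 : 14.87.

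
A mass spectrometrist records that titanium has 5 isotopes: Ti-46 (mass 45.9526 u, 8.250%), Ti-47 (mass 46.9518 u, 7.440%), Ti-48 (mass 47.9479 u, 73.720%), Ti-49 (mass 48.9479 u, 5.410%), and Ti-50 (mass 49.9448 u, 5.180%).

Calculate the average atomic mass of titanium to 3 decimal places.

47.867 u

Weight each isotope mass by its fractional abundance: 0.08250 × 45.9526 + 0.07440 × 46.9518 + 0.73720 × 47.9479 + 0.05410 × 48.9479 + 0.05180 × 49.9448
= 3.79109 + 3.49321 + 35.34719 + 2.64808 + 2.58714 = 47.86671 u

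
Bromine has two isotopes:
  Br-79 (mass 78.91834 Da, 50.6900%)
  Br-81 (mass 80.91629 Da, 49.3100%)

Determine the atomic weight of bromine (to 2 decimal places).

Average mass = Σ (abundance × isotope mass) = 0.506900 × 78.91834 + 0.493100 × 80.91629
= 40.003707 + 39.899823 = 79.903530 Da

79.90 Da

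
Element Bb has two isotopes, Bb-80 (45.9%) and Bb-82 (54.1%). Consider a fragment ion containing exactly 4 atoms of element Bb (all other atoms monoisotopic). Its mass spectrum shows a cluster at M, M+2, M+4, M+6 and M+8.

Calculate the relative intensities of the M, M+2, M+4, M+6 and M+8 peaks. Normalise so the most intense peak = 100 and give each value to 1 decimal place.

The 4 Bb atoms are independent, so intensities follow the terms of (0.459 + 0.541)^4.
P(M) = 0.459^4 = 0.044386
P(M+2) = 4 × 0.459^3 × 0.541^1 = 0.209264
P(M+4) = 6 × 0.459^2 × 0.541^2 = 0.369974
P(M+6) = 4 × 0.459^1 × 0.541^3 = 0.290713
P(M+8) = 0.541^4 = 0.085662
The M+4 peak is largest (0.369974); scaling to 100 gives 12.0 : 56.6 : 100.0 : 78.6 : 23.2.

12.0 : 56.6 : 100.0 : 78.6 : 23.2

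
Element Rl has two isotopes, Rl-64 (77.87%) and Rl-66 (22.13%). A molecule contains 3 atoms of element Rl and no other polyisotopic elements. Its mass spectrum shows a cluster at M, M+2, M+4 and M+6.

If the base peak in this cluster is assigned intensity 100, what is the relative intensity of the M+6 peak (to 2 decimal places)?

2.30

Binomial terms of (0.7787 + 0.2213)^3: M 0.4722, M+2 0.4026, M+4 0.1144, M+6 0.0108 → M is the base peak.
P(M) = C(3,0) × 0.7787^3 × 0.2213^0 = 1 × 0.47218319 × 1.0000 = 0.472183 (base)
P(M+6) = C(3,3) × 0.7787^0 × 0.2213^3 = 1 × 1.0000 × 0.01083788 = 0.010838
Relative intensity = 0.010838 / 0.472183 × 100 = 2.30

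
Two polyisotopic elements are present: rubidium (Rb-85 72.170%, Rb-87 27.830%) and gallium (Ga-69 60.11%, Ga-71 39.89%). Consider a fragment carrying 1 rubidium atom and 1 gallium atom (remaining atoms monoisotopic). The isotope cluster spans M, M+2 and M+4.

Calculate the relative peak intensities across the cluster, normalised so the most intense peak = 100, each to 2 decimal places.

Rubidium pattern (n=1): 0.7217 : 0.2783
Gallium pattern (n=1): 0.6011 : 0.3989
Convolve the two distributions (both contribute in 2-u steps):
  M: 0.7217×0.6011 = 0.433814
  M+2: 0.7217×0.3989 + 0.2783×0.6011 = 0.455172
  M+4: 0.2783×0.3989 = 0.111014
Scale to base peak (0.455172) = 100: 95.31 : 100.00 : 24.39

95.31 : 100.00 : 24.39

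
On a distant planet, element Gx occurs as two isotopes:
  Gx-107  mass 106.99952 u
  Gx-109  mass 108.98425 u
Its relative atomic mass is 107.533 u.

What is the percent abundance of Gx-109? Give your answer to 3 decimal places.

Writing the weighted mean with unknown fraction x of Gx-107:
106.99952·x + 108.98425·(1 − x) = 107.533
(106.99952 − 108.98425)·x = 107.533 − 108.98425
x = -1.45125 / -1.98473 = 0.73121 → 73.121% Gx-107, 26.879% Gx-109.

26.879%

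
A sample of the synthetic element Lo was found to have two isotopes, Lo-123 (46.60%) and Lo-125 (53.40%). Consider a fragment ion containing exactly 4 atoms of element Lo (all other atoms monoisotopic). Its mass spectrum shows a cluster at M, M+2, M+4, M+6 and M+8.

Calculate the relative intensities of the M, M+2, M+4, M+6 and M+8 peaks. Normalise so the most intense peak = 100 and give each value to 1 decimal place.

The 4 Lo atoms are independent, so intensities follow the terms of (0.4660 + 0.5340)^4.
P(M) = 0.4660^4 = 0.047157
P(M+2) = 4 × 0.4660^3 × 0.5340^1 = 0.216152
P(M+4) = 6 × 0.4660^2 × 0.5340^2 = 0.371540
P(M+6) = 4 × 0.4660^1 × 0.5340^3 = 0.283837
P(M+8) = 0.5340^4 = 0.081314
The M+4 peak is largest (0.371540); scaling to 100 gives 12.7 : 58.2 : 100.0 : 76.4 : 21.9.

12.7 : 58.2 : 100.0 : 76.4 : 21.9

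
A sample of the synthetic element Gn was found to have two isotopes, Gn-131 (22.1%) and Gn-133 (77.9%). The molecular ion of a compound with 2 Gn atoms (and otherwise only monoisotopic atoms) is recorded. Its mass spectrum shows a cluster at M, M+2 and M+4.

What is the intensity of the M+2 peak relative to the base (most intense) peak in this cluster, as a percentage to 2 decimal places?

56.74%

Term probabilities: M 0.0488, M+2 0.3443, M+4 0.6068. Base peak = M+4.
P(M+4) = C(2,2) × 0.221^0 × 0.779^2 = 1 × 1.0000 × 0.606841 = 0.606841 (base)
P(M+2) = C(2,1) × 0.221^1 × 0.779^1 = 2 × 0.2210 × 0.7790 = 0.344318
Relative intensity = 0.344318 / 0.606841 × 100 = 56.74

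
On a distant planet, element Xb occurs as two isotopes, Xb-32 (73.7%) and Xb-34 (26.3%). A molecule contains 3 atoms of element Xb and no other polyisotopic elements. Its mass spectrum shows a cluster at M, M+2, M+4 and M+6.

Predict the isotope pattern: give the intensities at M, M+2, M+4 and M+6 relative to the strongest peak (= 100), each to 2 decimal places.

Expanding (0.737 + 0.263)^3:
P(M) = 0.737^3 = 0.400316
P(M+2) = 3 × 0.737^2 × 0.263^1 = 0.428560
P(M+4) = 3 × 0.737^1 × 0.263^2 = 0.152933
P(M+6) = 0.263^3 = 0.018191
The M+2 peak is largest (0.428560); scaling to 100 gives 93.41 : 100.00 : 35.69 : 4.24.

93.41 : 100.00 : 35.69 : 4.24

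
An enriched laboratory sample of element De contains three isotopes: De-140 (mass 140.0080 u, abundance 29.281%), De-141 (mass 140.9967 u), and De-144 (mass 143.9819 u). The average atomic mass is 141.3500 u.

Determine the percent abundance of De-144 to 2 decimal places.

Let x and y be the fractions of De-141 and De-144. Then x + y = 1 − 0.29281 = 0.70719 and 140.9967x + 143.9819y = 141.3500 − 0.29281×140.0080 = 100.35425752.
Substituting: 140.9967x + 143.9819(0.70719 − x) = 100.35425752
(140.9967 − 143.9819)x = -1.468302341  ⇒  x = 0.49186, y = 0.21533
De-141: 49.19%, De-144: 21.53%.

21.53%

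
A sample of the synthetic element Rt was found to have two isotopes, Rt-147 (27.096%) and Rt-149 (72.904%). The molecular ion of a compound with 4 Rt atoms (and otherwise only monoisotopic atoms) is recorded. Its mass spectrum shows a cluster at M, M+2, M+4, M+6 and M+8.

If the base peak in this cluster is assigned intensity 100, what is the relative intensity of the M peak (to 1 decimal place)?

(0.27096 + 0.72904)^4 gives M 0.0054, M+2 0.0580, M+4 0.2341, M+6 0.4200, M+8 0.2825; the largest is M+6.
P(M+6) = C(4,3) × 0.27096^1 × 0.72904^3 = 4 × 0.27096 × 0.38748427 = 0.419971 (base)
P(M) = C(4,0) × 0.27096^4 × 0.72904^0 = 1 × 0.0053904 × 1.0000 = 0.005390
Relative intensity = 0.005390 / 0.419971 × 100 = 1.3

1.3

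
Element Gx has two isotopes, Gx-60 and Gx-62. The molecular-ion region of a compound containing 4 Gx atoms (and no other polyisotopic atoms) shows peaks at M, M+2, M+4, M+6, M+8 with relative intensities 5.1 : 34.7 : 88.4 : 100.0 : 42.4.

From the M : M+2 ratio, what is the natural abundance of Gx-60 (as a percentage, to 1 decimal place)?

37.0%

Let p = fractional abundance of Gx-60. I(M+2)/I(M) = [C(4,1)·p^3·(1−p)] / p^4 = 4·(1−p)/p = 34.7/5.1 = 6.8039
(1−p)/p = 6.8039/4 = 1.7010  ⇒  p = 1/(1 + 1.7010) = 0.3702
Gx-60: 37.0%, Gx-62: 63.0%.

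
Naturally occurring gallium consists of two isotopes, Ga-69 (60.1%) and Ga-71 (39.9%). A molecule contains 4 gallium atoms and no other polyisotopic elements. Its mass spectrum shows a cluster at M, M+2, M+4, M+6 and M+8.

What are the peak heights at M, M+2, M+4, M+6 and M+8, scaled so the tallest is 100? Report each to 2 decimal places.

Each Ga atom is independently Ga-69 (p = 0.601) or Ga-71 (q = 0.399); the cluster is the binomial expansion (p + q)^4.
P(M) = 0.601^4 = 0.130466
P(M+2) = 4 × 0.601^3 × 0.399^1 = 0.346463
P(M+4) = 6 × 0.601^2 × 0.399^2 = 0.345021
P(M+6) = 4 × 0.601^1 × 0.399^3 = 0.152705
P(M+8) = 0.399^4 = 0.025345
The M+2 peak is largest (0.346463); scaling to 100 gives 37.66 : 100.00 : 99.58 : 44.08 : 7.32.

37.66 : 100.00 : 99.58 : 44.08 : 7.32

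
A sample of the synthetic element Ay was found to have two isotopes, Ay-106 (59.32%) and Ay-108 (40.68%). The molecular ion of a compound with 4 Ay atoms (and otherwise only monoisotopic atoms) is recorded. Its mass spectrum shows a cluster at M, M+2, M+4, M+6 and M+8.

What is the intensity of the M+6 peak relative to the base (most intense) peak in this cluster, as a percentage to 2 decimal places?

45.72%

Binomial terms of (0.5932 + 0.4068)^4: M 0.1238, M+2 0.3397, M+4 0.3494, M+6 0.1597, M+8 0.0274 → M+4 is the base peak.
P(M+4) = C(4,2) × 0.5932^2 × 0.4068^2 = 6 × 0.35188624 × 0.16548624 = 0.349394 (base)
P(M+6) = C(4,3) × 0.5932^1 × 0.4068^3 = 4 × 0.5932 × 0.0673198 = 0.159736
Relative intensity = 0.159736 / 0.349394 × 100 = 45.72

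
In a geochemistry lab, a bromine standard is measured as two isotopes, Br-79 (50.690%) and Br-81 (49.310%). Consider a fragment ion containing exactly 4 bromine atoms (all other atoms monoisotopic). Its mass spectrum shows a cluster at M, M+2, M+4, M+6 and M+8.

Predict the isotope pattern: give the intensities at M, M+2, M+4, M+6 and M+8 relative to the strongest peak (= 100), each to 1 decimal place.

17.6 : 68.5 : 100.0 : 64.9 : 15.8

The 4 Br atoms are independent, so intensities follow the terms of (0.50690 + 0.49310)^4.
P(M) = 0.50690^4 = 0.066022
P(M+2) = 4 × 0.50690^3 × 0.49310^1 = 0.256899
P(M+4) = 6 × 0.50690^2 × 0.49310^2 = 0.374857
P(M+6) = 4 × 0.50690^1 × 0.49310^3 = 0.243101
P(M+8) = 0.49310^4 = 0.059121
The M+4 peak is largest (0.374857); scaling to 100 gives 17.6 : 68.5 : 100.0 : 64.9 : 15.8.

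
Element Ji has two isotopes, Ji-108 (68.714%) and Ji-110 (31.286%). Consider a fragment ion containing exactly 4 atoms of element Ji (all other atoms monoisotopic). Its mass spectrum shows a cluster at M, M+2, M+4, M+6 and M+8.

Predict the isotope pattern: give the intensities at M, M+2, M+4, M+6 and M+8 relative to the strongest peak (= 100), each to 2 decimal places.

54.91 : 100.00 : 68.30 : 20.73 : 2.36

Each Ji atom is independently Ji-108 (p = 0.68714) or Ji-110 (q = 0.31286); the cluster is the binomial expansion (p + q)^4.
P(M) = 0.68714^4 = 0.222936
P(M+2) = 4 × 0.68714^3 × 0.31286^1 = 0.406018
P(M+4) = 6 × 0.68714^2 × 0.31286^2 = 0.277295
P(M+6) = 4 × 0.68714^1 × 0.31286^3 = 0.084170
P(M+8) = 0.31286^4 = 0.009581
The M+2 peak is largest (0.406018); scaling to 100 gives 54.91 : 100.00 : 68.30 : 20.73 : 2.36.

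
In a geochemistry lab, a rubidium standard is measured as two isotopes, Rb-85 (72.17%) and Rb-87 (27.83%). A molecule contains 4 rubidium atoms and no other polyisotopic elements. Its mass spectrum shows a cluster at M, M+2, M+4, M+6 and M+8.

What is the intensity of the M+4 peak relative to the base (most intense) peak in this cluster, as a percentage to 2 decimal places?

57.84%

(0.7217 + 0.2783)^4 gives M 0.2713, M+2 0.4184, M+4 0.2420, M+6 0.0622, M+8 0.0060; the largest is M+2.
P(M+2) = C(4,1) × 0.7217^3 × 0.2783^1 = 4 × 0.37589809 × 0.2783 = 0.418450 (base)
P(M+4) = C(4,2) × 0.7217^2 × 0.2783^2 = 6 × 0.52085089 × 0.07745089 = 0.242042
Relative intensity = 0.242042 / 0.418450 × 100 = 57.84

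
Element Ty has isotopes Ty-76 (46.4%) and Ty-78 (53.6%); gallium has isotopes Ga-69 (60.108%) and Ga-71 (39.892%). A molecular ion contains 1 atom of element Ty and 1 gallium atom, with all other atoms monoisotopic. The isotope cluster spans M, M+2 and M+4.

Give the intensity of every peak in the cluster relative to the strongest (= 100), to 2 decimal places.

Element Ty pattern (n=1): 0.4640 : 0.5360
Gallium pattern (n=1): 0.60108 : 0.39892
Convolve the two distributions (both contribute in 2-u steps):
  M: 0.4640×0.60108 = 0.278901
  M+2: 0.4640×0.39892 + 0.5360×0.60108 = 0.507278
  M+4: 0.5360×0.39892 = 0.213821
Scale to base peak (0.507278) = 100: 54.98 : 100.00 : 42.15

54.98 : 100.00 : 42.15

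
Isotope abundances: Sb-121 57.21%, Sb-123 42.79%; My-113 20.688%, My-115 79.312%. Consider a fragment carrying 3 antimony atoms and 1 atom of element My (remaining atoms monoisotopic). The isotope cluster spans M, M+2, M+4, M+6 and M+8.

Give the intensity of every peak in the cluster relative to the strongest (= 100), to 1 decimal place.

9.7 : 59.1 : 100.0 : 66.7 : 15.6

Antimony pattern (n=3): 0.18724742 : 0.42015297 : 0.3142518 : 0.07834781
Element My pattern (n=1): 0.20688 : 0.79312
Convolve the two distributions (both contribute in 2-u steps):
  M: 0.18724742×0.20688 = 0.038738
  M+2: 0.18724742×0.79312 + 0.42015297×0.20688 = 0.235431
  M+4: 0.42015297×0.79312 + 0.3142518×0.20688 = 0.398244
  M+6: 0.3142518×0.79312 + 0.07834781×0.20688 = 0.265448
  M+8: 0.07834781×0.79312 = 0.062139
Scale to base peak (0.398244) = 100: 9.7 : 59.1 : 100.0 : 66.7 : 15.6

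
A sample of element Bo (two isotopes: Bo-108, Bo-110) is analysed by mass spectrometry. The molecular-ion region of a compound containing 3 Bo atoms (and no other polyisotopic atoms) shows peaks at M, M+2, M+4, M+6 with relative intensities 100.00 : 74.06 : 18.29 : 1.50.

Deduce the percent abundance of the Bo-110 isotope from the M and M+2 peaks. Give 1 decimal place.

If p is the fraction of Bo that is Bo-108, then I(M+2)/I(M) = [C(3,1)·p^2·(1−p)] / p^3 = 3·(1−p)/p = 74.06/100.00 = 0.7406
(1−p)/p = 0.7406/3 = 0.2469  ⇒  p = 1/(1 + 0.2469) = 0.8020
Bo-108: 80.2%, Bo-110: 19.8%.

19.8%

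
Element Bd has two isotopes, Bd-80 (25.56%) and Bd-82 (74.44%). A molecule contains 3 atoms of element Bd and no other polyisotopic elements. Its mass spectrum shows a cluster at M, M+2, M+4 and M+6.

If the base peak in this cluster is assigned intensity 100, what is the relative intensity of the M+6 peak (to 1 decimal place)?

(0.2556 + 0.7444)^3 gives M 0.0167, M+2 0.1459, M+4 0.4249, M+6 0.4125; the largest is M+4.
P(M+4) = C(3,2) × 0.2556^1 × 0.7444^2 = 3 × 0.2556 × 0.55413136 = 0.424908 (base)
P(M+6) = C(3,3) × 0.2556^0 × 0.7444^3 = 1 × 1.0000 × 0.41249538 = 0.412495
Relative intensity = 0.412495 / 0.424908 × 100 = 97.1

97.1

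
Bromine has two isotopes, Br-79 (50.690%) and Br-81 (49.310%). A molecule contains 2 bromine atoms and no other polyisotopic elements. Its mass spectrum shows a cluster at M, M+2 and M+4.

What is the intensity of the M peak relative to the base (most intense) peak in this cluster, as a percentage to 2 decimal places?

(0.50690 + 0.49310)^2 gives M 0.2569, M+2 0.4999, M+4 0.2431; the largest is M+2.
P(M+2) = C(2,1) × 0.50690^1 × 0.49310^1 = 2 × 0.5069 × 0.4931 = 0.499905 (base)
P(M) = C(2,0) × 0.50690^2 × 0.49310^0 = 1 × 0.25694761 × 1.0000 = 0.256948
Relative intensity = 0.256948 / 0.499905 × 100 = 51.40

51.40%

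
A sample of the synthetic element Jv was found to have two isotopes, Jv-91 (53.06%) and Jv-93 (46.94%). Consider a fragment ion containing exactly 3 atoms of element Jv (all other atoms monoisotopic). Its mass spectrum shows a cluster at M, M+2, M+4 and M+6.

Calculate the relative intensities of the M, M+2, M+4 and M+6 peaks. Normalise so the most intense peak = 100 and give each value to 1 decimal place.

37.7 : 100.0 : 88.5 : 26.1

Expanding (0.5306 + 0.4694)^3:
P(M) = 0.5306^3 = 0.149383
P(M+2) = 3 × 0.5306^2 × 0.4694^1 = 0.396460
P(M+4) = 3 × 0.5306^1 × 0.4694^2 = 0.350731
P(M+6) = 0.4694^3 = 0.103426
The M+2 peak is largest (0.396460); scaling to 100 gives 37.7 : 100.0 : 88.5 : 26.1.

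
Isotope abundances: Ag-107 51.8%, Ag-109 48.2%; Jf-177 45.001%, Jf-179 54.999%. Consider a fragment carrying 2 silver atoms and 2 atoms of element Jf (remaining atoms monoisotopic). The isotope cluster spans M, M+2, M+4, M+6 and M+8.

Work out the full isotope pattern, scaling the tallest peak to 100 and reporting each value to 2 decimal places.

14.47 : 62.32 : 100.00 : 70.87 : 18.72

Silver pattern (n=2): 0.268324 : 0.499352 : 0.232324
Element Jf pattern (n=2): 0.202509 : 0.495002 : 0.302489
Convolve the two distributions (both contribute in 2-u steps):
  M: 0.268324×0.202509 = 0.054338
  M+2: 0.268324×0.495002 + 0.499352×0.202509 = 0.233944
  M+4: 0.268324×0.302489 + 0.499352×0.495002 + 0.232324×0.202509 = 0.375393
  M+6: 0.499352×0.302489 + 0.232324×0.495002 = 0.266049
  M+8: 0.232324×0.302489 = 0.070275
Scale to base peak (0.375393) = 100: 14.47 : 62.32 : 100.00 : 70.87 : 18.72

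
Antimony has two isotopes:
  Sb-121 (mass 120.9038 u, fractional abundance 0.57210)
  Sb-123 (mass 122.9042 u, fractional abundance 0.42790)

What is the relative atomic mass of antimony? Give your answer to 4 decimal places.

Weight each isotope mass by its fractional abundance: 0.57210 × 120.9038 + 0.42790 × 122.9042
= 69.16906 + 52.59071 = 121.75977 u

121.7598 u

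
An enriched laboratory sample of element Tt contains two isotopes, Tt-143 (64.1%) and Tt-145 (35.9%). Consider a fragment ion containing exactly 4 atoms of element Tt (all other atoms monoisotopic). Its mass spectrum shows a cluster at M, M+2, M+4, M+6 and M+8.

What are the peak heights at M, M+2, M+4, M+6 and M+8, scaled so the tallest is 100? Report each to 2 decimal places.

The 4 Tt atoms are independent, so intensities follow the terms of (0.641 + 0.359)^4.
P(M) = 0.641^4 = 0.168823
P(M+2) = 4 × 0.641^3 × 0.359^1 = 0.378206
P(M+4) = 6 × 0.641^2 × 0.359^2 = 0.317729
P(M+6) = 4 × 0.641^1 × 0.359^3 = 0.118632
P(M+8) = 0.359^4 = 0.016610
The M+2 peak is largest (0.378206); scaling to 100 gives 44.64 : 100.00 : 84.01 : 31.37 : 4.39.

44.64 : 100.00 : 84.01 : 31.37 : 4.39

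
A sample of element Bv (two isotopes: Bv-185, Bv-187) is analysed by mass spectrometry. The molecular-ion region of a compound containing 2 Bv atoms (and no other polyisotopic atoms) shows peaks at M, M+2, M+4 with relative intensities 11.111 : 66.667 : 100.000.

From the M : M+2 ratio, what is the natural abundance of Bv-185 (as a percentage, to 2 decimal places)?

25.00%

If p is the fraction of Bv that is Bv-185, then I(M+2)/I(M) = [C(2,1)·p^1·(1−p)] / p^2 = 2·(1−p)/p = 66.667/11.111 = 6.0001
(1−p)/p = 6.0001/2 = 3.0000  ⇒  p = 1/(1 + 3.0000) = 0.2500
Bv-185: 25.00%, Bv-187: 75.00%.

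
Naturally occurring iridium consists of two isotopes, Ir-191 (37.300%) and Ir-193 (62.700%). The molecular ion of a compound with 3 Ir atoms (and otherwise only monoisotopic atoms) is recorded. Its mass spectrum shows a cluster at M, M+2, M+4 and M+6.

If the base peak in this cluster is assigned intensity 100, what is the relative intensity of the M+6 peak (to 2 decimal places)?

(0.37300 + 0.62700)^3 gives M 0.0519, M+2 0.2617, M+4 0.4399, M+6 0.2465; the largest is M+4.
P(M+4) = C(3,2) × 0.37300^1 × 0.62700^2 = 3 × 0.3730 × 0.393129 = 0.439911 (base)
P(M+6) = C(3,3) × 0.37300^0 × 0.62700^3 = 1 × 1.0000 × 0.24649188 = 0.246492
Relative intensity = 0.246492 / 0.439911 × 100 = 56.03

56.03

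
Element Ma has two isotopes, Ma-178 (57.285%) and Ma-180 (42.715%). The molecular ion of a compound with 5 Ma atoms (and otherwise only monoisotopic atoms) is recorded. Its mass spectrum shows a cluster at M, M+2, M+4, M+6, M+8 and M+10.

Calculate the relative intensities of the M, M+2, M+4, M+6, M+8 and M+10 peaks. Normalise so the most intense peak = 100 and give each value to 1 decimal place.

18.0 : 67.1 : 100.0 : 74.6 : 27.8 : 4.1

The 5 Ma atoms are independent, so intensities follow the terms of (0.57285 + 0.42715)^5.
P(M) = 0.57285^5 = 0.061689
P(M+2) = 5 × 0.57285^4 × 0.42715^1 = 0.229993
P(M+4) = 10 × 0.57285^3 × 0.42715^2 = 0.342992
P(M+6) = 10 × 0.57285^2 × 0.42715^3 = 0.255754
P(M+8) = 5 × 0.57285^1 × 0.42715^4 = 0.095353
P(M+10) = 0.42715^5 = 0.014220
The M+4 peak is largest (0.342992); scaling to 100 gives 18.0 : 67.1 : 100.0 : 74.6 : 27.8 : 4.1.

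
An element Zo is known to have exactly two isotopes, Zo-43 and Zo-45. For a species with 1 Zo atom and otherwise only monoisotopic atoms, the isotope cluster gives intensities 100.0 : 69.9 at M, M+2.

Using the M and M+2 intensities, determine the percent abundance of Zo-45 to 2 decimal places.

If p is the fraction of Zo that is Zo-43, then I(M+2)/I(M) = [C(1,1)·p^0·(1−p)] / p^1 = 1·(1−p)/p = 69.9/100.0 = 0.6990
(1−p)/p = 0.6990/1 = 0.6990  ⇒  p = 1/(1 + 0.6990) = 0.5886
Zo-43: 58.86%, Zo-45: 41.14%.

41.14%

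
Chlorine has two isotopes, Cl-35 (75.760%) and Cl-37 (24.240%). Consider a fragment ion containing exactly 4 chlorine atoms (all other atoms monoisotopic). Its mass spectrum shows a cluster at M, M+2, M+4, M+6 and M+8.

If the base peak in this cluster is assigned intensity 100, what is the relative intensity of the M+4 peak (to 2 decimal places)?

47.99

Binomial terms of (0.75760 + 0.24240)^4: M 0.3294, M+2 0.4216, M+4 0.2023, M+6 0.0432, M+8 0.0035 → M+2 is the base peak.
P(M+2) = C(4,1) × 0.75760^3 × 0.24240^1 = 4 × 0.4348304 × 0.2424 = 0.421612 (base)
P(M+4) = C(4,2) × 0.75760^2 × 0.24240^2 = 6 × 0.57395776 × 0.05875776 = 0.202347
Relative intensity = 0.202347 / 0.421612 × 100 = 47.99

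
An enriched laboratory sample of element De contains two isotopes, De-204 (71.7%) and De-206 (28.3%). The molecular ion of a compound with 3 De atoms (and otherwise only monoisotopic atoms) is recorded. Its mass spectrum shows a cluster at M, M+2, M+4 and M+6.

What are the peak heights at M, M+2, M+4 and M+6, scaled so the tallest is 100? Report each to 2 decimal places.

The 3 De atoms are independent, so intensities follow the terms of (0.717 + 0.283)^3.
P(M) = 0.717^3 = 0.368602
P(M+2) = 3 × 0.717^2 × 0.283^1 = 0.436462
P(M+4) = 3 × 0.717^1 × 0.283^2 = 0.172271
P(M+6) = 0.283^3 = 0.022665
The M+2 peak is largest (0.436462); scaling to 100 gives 84.45 : 100.00 : 39.47 : 5.19.

84.45 : 100.00 : 39.47 : 5.19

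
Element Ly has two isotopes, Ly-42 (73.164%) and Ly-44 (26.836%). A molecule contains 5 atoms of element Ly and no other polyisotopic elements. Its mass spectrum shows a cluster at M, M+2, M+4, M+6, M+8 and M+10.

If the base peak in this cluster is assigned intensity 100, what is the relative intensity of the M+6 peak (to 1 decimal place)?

Term probabilities: M 0.2096, M+2 0.3845, M+4 0.2821, M+6 0.1035, M+8 0.0190, M+10 0.0014. Base peak = M+2.
P(M+2) = C(5,1) × 0.73164^4 × 0.26836^1 = 5 × 0.28654297 × 0.26836 = 0.384483 (base)
P(M+6) = C(5,3) × 0.73164^2 × 0.26836^3 = 10 × 0.53529709 × 0.01932651 = 0.103454
Relative intensity = 0.103454 / 0.384483 × 100 = 26.9

26.9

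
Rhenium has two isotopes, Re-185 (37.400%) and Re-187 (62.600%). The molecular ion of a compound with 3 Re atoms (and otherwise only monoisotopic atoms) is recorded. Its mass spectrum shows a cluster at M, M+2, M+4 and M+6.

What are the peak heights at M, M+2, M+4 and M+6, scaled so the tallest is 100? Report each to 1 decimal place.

Expanding (0.37400 + 0.62600)^3:
P(M) = 0.37400^3 = 0.052314
P(M+2) = 3 × 0.37400^2 × 0.62600^1 = 0.262687
P(M+4) = 3 × 0.37400^1 × 0.62600^2 = 0.439685
P(M+6) = 0.62600^3 = 0.245314
The M+4 peak is largest (0.439685); scaling to 100 gives 11.9 : 59.7 : 100.0 : 55.8.

11.9 : 59.7 : 100.0 : 55.8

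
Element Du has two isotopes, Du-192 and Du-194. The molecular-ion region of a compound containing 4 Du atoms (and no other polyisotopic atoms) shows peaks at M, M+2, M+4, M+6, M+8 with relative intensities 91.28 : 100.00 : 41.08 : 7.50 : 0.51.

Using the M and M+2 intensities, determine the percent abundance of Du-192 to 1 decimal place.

Write p for the Du-192 fraction. I(M+2)/I(M) = [C(4,1)·p^3·(1−p)] / p^4 = 4·(1−p)/p = 100.00/91.28 = 1.0955
(1−p)/p = 1.0955/4 = 0.2739  ⇒  p = 1/(1 + 0.2739) = 0.7850
Du-192: 78.5%, Du-194: 21.5%.

78.5%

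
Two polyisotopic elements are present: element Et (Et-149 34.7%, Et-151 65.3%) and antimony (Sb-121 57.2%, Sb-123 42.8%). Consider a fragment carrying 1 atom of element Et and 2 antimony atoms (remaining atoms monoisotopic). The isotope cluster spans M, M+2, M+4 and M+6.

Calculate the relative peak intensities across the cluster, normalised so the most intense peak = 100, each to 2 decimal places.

29.60 : 100.00 : 99.93 : 31.19

Element Et pattern (n=1): 0.3470 : 0.6530
Antimony pattern (n=2): 0.327184 : 0.489632 : 0.183184
Convolve the two distributions (both contribute in 2-u steps):
  M: 0.3470×0.327184 = 0.113533
  M+2: 0.3470×0.489632 + 0.6530×0.327184 = 0.383553
  M+4: 0.3470×0.183184 + 0.6530×0.489632 = 0.383295
  M+6: 0.6530×0.183184 = 0.119619
Scale to base peak (0.383553) = 100: 29.60 : 100.00 : 99.93 : 31.19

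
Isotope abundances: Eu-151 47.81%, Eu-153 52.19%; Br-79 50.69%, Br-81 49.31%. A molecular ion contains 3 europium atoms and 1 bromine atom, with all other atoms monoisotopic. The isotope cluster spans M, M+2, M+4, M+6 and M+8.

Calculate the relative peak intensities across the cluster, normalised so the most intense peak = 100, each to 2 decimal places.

Europium pattern (n=3): 0.10928391 : 0.3578871 : 0.39067407 : 0.14215492
Bromine pattern (n=1): 0.5069 : 0.4931
Convolve the two distributions (both contribute in 2-u steps):
  M: 0.10928391×0.5069 = 0.055396
  M+2: 0.10928391×0.4931 + 0.3578871×0.5069 = 0.235301
  M+4: 0.3578871×0.4931 + 0.39067407×0.5069 = 0.374507
  M+6: 0.39067407×0.4931 + 0.14215492×0.5069 = 0.264700
  M+8: 0.14215492×0.4931 = 0.070097
Scale to base peak (0.374507) = 100: 14.79 : 62.83 : 100.00 : 70.68 : 18.72

14.79 : 62.83 : 100.00 : 70.68 : 18.72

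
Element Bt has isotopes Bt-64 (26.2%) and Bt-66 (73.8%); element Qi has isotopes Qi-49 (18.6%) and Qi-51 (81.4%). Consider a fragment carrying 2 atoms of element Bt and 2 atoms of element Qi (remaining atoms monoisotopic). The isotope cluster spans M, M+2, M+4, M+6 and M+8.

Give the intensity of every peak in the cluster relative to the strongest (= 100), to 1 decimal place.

Element Bt pattern (n=2): 0.068644 : 0.386712 : 0.544644
Element Qi pattern (n=2): 0.034596 : 0.302808 : 0.662596
Convolve the two distributions (both contribute in 2-u steps):
  M: 0.068644×0.034596 = 0.002375
  M+2: 0.068644×0.302808 + 0.386712×0.034596 = 0.034165
  M+4: 0.068644×0.662596 + 0.386712×0.302808 + 0.544644×0.034596 = 0.181425
  M+6: 0.386712×0.662596 + 0.544644×0.302808 = 0.421156
  M+8: 0.544644×0.662596 = 0.360879
Scale to base peak (0.421156) = 100: 0.6 : 8.1 : 43.1 : 100.0 : 85.7

0.6 : 8.1 : 43.1 : 100.0 : 85.7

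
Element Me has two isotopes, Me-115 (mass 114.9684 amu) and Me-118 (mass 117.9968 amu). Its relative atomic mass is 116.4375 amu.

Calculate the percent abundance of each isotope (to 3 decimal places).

Me-115: 51.489%, Me-118: 48.511%

Let x be the fractional abundance of Me-115; then Me-118 has abundance 1 − x.
114.9684·x + 117.9968·(1 − x) = 116.4375
(114.9684 − 117.9968)·x = 116.4375 − 117.9968
x = -1.5593 / -3.0284 = 0.51489 → 51.489% Me-115, 48.511% Me-118.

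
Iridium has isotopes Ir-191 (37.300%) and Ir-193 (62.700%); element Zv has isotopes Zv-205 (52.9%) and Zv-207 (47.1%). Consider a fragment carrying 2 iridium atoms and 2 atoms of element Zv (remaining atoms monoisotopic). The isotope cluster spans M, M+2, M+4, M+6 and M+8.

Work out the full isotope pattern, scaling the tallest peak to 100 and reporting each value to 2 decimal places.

Iridium pattern (n=2): 0.139129 : 0.467742 : 0.393129
Element Zv pattern (n=2): 0.279841 : 0.498318 : 0.221841
Convolve the two distributions (both contribute in 2-u steps):
  M: 0.139129×0.279841 = 0.038934
  M+2: 0.139129×0.498318 + 0.467742×0.279841 = 0.200224
  M+4: 0.139129×0.221841 + 0.467742×0.498318 + 0.393129×0.279841 = 0.373962
  M+6: 0.467742×0.221841 + 0.393129×0.498318 = 0.299668
  M+8: 0.393129×0.221841 = 0.087212
Scale to base peak (0.373962) = 100: 10.41 : 53.54 : 100.00 : 80.13 : 23.32

10.41 : 53.54 : 100.00 : 80.13 : 23.32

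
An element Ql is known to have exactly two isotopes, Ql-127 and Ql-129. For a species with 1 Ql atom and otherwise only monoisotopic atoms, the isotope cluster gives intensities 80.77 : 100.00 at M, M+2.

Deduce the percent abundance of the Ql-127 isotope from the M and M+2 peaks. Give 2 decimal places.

44.68%

Write p for the Ql-127 fraction. I(M+2)/I(M) = [C(1,1)·p^0·(1−p)] / p^1 = 1·(1−p)/p = 100.00/80.77 = 1.2381
(1−p)/p = 1.2381/1 = 1.2381  ⇒  p = 1/(1 + 1.2381) = 0.4468
Ql-127: 44.68%, Ql-129: 55.32%.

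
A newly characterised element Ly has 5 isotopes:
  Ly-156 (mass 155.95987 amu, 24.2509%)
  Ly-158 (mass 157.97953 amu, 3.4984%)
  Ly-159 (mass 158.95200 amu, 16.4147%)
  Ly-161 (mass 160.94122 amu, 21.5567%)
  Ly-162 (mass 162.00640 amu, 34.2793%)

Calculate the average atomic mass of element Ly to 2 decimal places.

159.67 amu

The abundance-weighted mean is 0.242509 × 155.95987 + 0.034984 × 157.97953 + 0.164147 × 158.95200 + 0.215567 × 160.94122 + 0.342793 × 162.00640
= 37.821672 + 5.526756 + 26.091494 + 34.693616 + 55.534660 = 159.668198 amu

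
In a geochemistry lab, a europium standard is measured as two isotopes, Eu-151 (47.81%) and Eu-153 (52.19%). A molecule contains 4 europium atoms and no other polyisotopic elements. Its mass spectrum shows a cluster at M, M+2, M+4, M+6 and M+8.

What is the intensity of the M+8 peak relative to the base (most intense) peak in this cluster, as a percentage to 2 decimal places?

19.86%

Binomial terms of (0.4781 + 0.5219)^4: M 0.0522, M+2 0.2281, M+4 0.3736, M+6 0.2719, M+8 0.0742 → M+4 is the base peak.
P(M+4) = C(4,2) × 0.4781^2 × 0.5219^2 = 6 × 0.22857961 × 0.27237961 = 0.373563 (base)
P(M+8) = C(4,4) × 0.4781^0 × 0.5219^4 = 1 × 1.0000 × 0.07419065 = 0.074191
Relative intensity = 0.074191 / 0.373563 × 100 = 19.86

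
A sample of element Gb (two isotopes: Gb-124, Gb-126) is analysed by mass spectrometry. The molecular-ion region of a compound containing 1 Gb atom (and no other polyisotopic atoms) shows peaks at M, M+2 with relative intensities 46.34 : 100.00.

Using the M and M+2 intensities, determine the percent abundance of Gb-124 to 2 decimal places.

31.67%

Let p = fractional abundance of Gb-124. I(M+2)/I(M) = [C(1,1)·p^0·(1−p)] / p^1 = 1·(1−p)/p = 100.00/46.34 = 2.1580
(1−p)/p = 2.1580/1 = 2.1580  ⇒  p = 1/(1 + 2.1580) = 0.3167
Gb-124: 31.67%, Gb-126: 68.33%.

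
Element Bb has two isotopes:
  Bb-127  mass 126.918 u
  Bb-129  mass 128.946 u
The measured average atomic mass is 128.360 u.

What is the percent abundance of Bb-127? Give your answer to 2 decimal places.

With x = fraction of Bb-127 (so Bb-129 is 1 − x):
126.918·x + 128.946·(1 − x) = 128.360
(126.918 − 128.946)·x = 128.360 − 128.946
x = -0.586 / -2.028 = 0.28895 → 28.90% Bb-127, 71.10% Bb-129.

28.90%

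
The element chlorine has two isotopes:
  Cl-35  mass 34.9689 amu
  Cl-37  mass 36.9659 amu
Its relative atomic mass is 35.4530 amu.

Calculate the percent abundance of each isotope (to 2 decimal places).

Writing the weighted mean with unknown fraction x of Cl-35:
34.9689·x + 36.9659·(1 − x) = 35.4530
(34.9689 − 36.9659)·x = 35.4530 − 36.9659
x = -1.5129 / -1.9970 = 0.75759 → 75.76% Cl-35, 24.24% Cl-37.

Cl-35: 75.76%, Cl-37: 24.24%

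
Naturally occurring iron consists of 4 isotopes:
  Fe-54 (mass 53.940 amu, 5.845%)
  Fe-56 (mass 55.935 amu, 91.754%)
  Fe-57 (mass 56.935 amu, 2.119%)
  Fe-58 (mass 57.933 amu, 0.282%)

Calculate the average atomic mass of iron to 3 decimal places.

The abundance-weighted mean is 0.05845 × 53.940 + 0.91754 × 55.935 + 0.02119 × 56.935 + 0.00282 × 57.933
= 3.1528 + 51.3226 + 1.2065 + 0.1634 = 55.8453 amu

55.845 amu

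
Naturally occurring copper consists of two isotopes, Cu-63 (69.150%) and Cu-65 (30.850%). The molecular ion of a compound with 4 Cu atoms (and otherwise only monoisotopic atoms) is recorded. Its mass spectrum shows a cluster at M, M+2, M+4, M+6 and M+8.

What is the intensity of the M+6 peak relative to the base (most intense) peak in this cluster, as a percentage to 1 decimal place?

19.9%

(0.69150 + 0.30850)^4 gives M 0.2286, M+2 0.4080, M+4 0.2731, M+6 0.0812, M+8 0.0091; the largest is M+2.
P(M+2) = C(4,1) × 0.69150^3 × 0.30850^1 = 4 × 0.33065611 × 0.3085 = 0.408030 (base)
P(M+6) = C(4,3) × 0.69150^1 × 0.30850^3 = 4 × 0.6915 × 0.02936064 = 0.081212
Relative intensity = 0.081212 / 0.408030 × 100 = 19.9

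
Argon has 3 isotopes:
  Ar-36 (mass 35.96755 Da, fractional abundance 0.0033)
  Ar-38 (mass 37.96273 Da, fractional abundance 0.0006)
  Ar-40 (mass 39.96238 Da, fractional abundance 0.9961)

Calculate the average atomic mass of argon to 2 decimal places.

39.95 Da

Average mass = Σ (abundance × isotope mass) = 0.0033 × 35.96755 + 0.0006 × 37.96273 + 0.9961 × 39.96238
= 0.118693 + 0.022778 + 39.806527 = 39.947998 Da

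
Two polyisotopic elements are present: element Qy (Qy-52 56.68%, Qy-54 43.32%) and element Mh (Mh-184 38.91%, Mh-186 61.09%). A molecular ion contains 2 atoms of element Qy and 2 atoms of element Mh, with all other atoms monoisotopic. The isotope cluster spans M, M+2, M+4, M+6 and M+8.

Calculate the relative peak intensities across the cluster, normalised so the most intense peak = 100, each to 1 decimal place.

12.7 : 59.5 : 100.0 : 71.4 : 18.3

Element Qy pattern (n=2): 0.32126224 : 0.49107552 : 0.18766224
Element Mh pattern (n=2): 0.15139881 : 0.47540238 : 0.37319881
Convolve the two distributions (both contribute in 2-u steps):
  M: 0.32126224×0.15139881 = 0.048639
  M+2: 0.32126224×0.47540238 + 0.49107552×0.15139881 = 0.227077
  M+4: 0.32126224×0.37319881 + 0.49107552×0.47540238 + 0.18766224×0.15139881 = 0.381765
  M+6: 0.49107552×0.37319881 + 0.18766224×0.47540238 = 0.272484
  M+8: 0.18766224×0.37319881 = 0.070035
Scale to base peak (0.381765) = 100: 12.7 : 59.5 : 100.0 : 71.4 : 18.3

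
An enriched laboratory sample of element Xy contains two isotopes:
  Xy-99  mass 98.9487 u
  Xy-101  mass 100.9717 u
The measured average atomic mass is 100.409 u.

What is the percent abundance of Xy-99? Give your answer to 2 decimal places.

With x = fraction of Xy-99 (so Xy-101 is 1 − x):
98.9487·x + 100.9717·(1 − x) = 100.409
(98.9487 − 100.9717)·x = 100.409 − 100.9717
x = -0.5627 / -2.0230 = 0.27815 → 27.82% Xy-99, 72.18% Xy-101.

27.82%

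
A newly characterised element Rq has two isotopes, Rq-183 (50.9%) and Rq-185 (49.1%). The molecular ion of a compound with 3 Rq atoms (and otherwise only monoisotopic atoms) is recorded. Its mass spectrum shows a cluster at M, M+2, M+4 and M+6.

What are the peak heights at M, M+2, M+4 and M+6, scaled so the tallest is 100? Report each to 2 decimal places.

34.56 : 100.00 : 96.46 : 31.02

Each Rq atom is independently Rq-183 (p = 0.509) or Rq-185 (q = 0.491); the cluster is the binomial expansion (p + q)^3.
P(M) = 0.509^3 = 0.131872
P(M+2) = 3 × 0.509^2 × 0.491^1 = 0.381626
P(M+4) = 3 × 0.509^1 × 0.491^2 = 0.368131
P(M+6) = 0.491^3 = 0.118371
The M+2 peak is largest (0.381626); scaling to 100 gives 34.56 : 100.00 : 96.46 : 31.02.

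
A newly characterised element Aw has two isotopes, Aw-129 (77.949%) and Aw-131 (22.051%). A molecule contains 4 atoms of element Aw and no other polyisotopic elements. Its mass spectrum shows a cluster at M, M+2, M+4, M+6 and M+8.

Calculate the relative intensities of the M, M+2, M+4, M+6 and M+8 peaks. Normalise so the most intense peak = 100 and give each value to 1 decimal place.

88.4 : 100.0 : 42.4 : 8.0 : 0.6

Expanding (0.77949 + 0.22051)^4:
P(M) = 0.77949^4 = 0.369183
P(M+2) = 4 × 0.77949^3 × 0.22051^1 = 0.417753
P(M+4) = 6 × 0.77949^2 × 0.22051^2 = 0.177267
P(M+6) = 4 × 0.77949^1 × 0.22051^3 = 0.033431
P(M+8) = 0.22051^4 = 0.002364
The M+2 peak is largest (0.417753); scaling to 100 gives 88.4 : 100.0 : 42.4 : 8.0 : 0.6.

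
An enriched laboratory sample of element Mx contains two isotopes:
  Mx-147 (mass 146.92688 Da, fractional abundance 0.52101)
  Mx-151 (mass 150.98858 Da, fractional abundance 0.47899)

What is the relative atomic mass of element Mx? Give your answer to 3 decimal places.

148.872 Da

The abundance-weighted mean is 0.52101 × 146.92688 + 0.47899 × 150.98858
= 76.550374 + 72.322020 = 148.872394 Da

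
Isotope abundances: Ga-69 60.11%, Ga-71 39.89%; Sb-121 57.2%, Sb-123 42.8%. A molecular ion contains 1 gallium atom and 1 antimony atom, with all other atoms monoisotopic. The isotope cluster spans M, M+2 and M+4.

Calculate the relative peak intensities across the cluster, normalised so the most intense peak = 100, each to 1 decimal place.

Gallium pattern (n=1): 0.6011 : 0.3989
Antimony pattern (n=1): 0.5720 : 0.4280
Convolve the two distributions (both contribute in 2-u steps):
  M: 0.6011×0.5720 = 0.343829
  M+2: 0.6011×0.4280 + 0.3989×0.5720 = 0.485442
  M+4: 0.3989×0.4280 = 0.170729
Scale to base peak (0.485442) = 100: 70.8 : 100.0 : 35.2

70.8 : 100.0 : 35.2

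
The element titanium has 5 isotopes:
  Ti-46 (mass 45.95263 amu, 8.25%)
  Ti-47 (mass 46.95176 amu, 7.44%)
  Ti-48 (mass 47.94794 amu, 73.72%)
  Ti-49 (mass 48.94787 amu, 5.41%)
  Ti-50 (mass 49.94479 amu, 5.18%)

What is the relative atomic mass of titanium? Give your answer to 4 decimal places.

47.8667 amu

Average mass = Σ (abundance × isotope mass) = 0.0825 × 45.95263 + 0.0744 × 46.95176 + 0.7372 × 47.94794 + 0.0541 × 48.94787 + 0.0518 × 49.94479
= 3.791092 + 3.493211 + 35.347221 + 2.648080 + 2.587140 = 47.866744 amu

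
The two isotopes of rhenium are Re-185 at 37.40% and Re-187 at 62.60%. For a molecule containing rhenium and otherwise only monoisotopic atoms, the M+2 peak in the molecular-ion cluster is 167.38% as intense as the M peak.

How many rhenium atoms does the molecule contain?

1

The M+2/M ratio from n Re atoms is n · q/p = n · 0.6260/0.3740.
n = 1.6738 × 0.3740/0.6260 = 1.00 ≈ 1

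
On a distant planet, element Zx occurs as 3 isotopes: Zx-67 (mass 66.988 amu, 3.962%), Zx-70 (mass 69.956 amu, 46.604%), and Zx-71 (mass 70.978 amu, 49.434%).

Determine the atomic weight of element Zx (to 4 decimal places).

The abundance-weighted mean is 0.03962 × 66.988 + 0.46604 × 69.956 + 0.49434 × 70.978
= 2.65406 + 32.60229 + 35.08726 = 70.34361 amu

70.3436 amu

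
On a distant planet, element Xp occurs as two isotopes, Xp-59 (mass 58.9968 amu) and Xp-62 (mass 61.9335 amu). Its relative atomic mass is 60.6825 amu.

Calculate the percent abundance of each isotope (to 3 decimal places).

Writing the weighted mean with unknown fraction x of Xp-59:
58.9968·x + 61.9335·(1 − x) = 60.6825
(58.9968 − 61.9335)·x = 60.6825 − 61.9335
x = -1.2510 / -2.9367 = 0.42599 → 42.599% Xp-59, 57.401% Xp-62.

Xp-59: 42.599%, Xp-62: 57.401%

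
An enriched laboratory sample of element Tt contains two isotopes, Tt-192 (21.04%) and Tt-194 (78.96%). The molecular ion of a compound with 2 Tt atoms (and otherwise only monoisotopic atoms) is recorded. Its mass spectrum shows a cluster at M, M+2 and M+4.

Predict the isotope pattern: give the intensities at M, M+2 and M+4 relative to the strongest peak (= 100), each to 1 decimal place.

The 2 Tt atoms are independent, so intensities follow the terms of (0.2104 + 0.7896)^2.
P(M) = 0.2104^2 = 0.044268
P(M+2) = 2 × 0.2104^1 × 0.7896^1 = 0.332264
P(M+4) = 0.7896^2 = 0.623468
The M+4 peak is largest (0.623468); scaling to 100 gives 7.1 : 53.3 : 100.0.

7.1 : 53.3 : 100.0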